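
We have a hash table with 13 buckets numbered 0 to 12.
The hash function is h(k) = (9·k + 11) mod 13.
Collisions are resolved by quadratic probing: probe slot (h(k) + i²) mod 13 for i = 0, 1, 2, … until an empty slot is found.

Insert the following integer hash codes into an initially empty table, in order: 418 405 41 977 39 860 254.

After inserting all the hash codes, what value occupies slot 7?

418: h=3 -> slot 3
405: h=3, probe 3,4 -> slot 4
41: h=3, probe 3,4,7 -> slot 7
977: h=3, probe 3,4,7,12 -> slot 12
39: h=11 -> slot 11
860: h=3, probe 3,4,7,12,6 -> slot 6
254: h=9 -> slot 9
Table: [—, —, —, 418, 405, —, 860, 41, —, 254, —, 39, 977]

41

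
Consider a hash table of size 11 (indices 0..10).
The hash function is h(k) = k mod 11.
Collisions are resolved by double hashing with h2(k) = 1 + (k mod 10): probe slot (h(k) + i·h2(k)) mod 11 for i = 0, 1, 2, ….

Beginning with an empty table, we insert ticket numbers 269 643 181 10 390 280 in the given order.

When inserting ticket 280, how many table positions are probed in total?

269 hashes to 5; slot 5 is free => place at 5.
643 hashes to 5, h2=4; 5 taken => place at 9.
181 hashes to 5, h2=2; 5 taken => place at 7.
10 hashes to 10; slot 10 is free => place at 10.
390 hashes to 5, h2=1; 5 taken => place at 6.
280 hashes to 5, h2=1; 5,6,7 taken => place at 8.
Table: [—, —, —, —, —, 269, 390, 181, 280, 643, 10]

4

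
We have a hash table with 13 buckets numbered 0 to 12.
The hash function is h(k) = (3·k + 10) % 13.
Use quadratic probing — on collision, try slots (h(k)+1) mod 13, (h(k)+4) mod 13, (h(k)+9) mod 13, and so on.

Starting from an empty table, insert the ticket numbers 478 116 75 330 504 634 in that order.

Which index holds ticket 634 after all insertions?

10

478 hashes to 1; slot 1 is free -> place at 1.
116 hashes to 7; slot 7 is free -> place at 7.
75 hashes to 1; 1 taken -> place at 2.
330 hashes to 12; slot 12 is free -> place at 12.
504 hashes to 1; 1,2 taken -> place at 5.
634 hashes to 1; 1,2,5 taken -> place at 10.
Table: [∅, 478, 75, ∅, ∅, 504, ∅, 116, ∅, ∅, 634, ∅, 330]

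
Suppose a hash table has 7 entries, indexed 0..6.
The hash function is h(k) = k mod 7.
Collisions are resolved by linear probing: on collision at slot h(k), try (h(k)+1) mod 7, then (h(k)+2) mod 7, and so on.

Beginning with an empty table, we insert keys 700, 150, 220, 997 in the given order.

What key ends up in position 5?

997

700 hashes to 0; slot 0 is free => place at 0.
150 hashes to 3; slot 3 is free => place at 3.
220 hashes to 3; 3 taken => place at 4.
997 hashes to 3; 3,4 taken => place at 5.
Table: [700, ∅, ∅, 150, 220, 997, ∅]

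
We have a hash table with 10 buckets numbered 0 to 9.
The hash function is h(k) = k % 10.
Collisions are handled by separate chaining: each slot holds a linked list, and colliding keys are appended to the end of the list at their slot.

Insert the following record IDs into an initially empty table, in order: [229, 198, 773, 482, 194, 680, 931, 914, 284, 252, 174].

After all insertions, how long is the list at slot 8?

Insert 229: h=9, bucket 9 empty -> new chain.
Insert 198: h=8, bucket 8 empty -> new chain.
Insert 773: h=3, bucket 3 empty -> new chain.
Insert 482: h=2, bucket 2 empty -> new chain.
Insert 194: h=4, bucket 4 empty -> new chain.
Insert 680: h=0, bucket 0 empty -> new chain.
Insert 931: h=1, bucket 1 empty -> new chain.
Insert 914: h=4, bucket 4 nonempty -> append to chain.
Insert 284: h=4, bucket 4 nonempty -> append to chain.
Insert 252: h=2, bucket 2 nonempty -> append to chain.
Insert 174: h=4, bucket 4 nonempty -> append to chain.
Final buckets:
0: 680
1: 931
2: 482 -> 252
3: 773
4: 194 -> 914 -> 284 -> 174
5: ∅
6: ∅
7: ∅
8: 198
9: 229

1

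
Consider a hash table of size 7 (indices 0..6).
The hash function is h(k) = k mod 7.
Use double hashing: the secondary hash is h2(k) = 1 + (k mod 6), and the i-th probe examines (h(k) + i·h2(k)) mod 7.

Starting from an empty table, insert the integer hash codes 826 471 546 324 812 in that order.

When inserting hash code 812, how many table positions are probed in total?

Insert 826: h=0, slot 0 empty -> index 0.
Insert 471: h=2, slot 2 empty -> index 2.
Insert 546: h=0, h2=1, slot 0 occupied -> index 1.
Insert 324: h=2, h2=1, slot 2 occupied -> index 3.
Insert 812: h=0, h2=3, slots 0,3 occupied -> index 6.
Table: [826, 546, 471, 324, —, —, 812]

3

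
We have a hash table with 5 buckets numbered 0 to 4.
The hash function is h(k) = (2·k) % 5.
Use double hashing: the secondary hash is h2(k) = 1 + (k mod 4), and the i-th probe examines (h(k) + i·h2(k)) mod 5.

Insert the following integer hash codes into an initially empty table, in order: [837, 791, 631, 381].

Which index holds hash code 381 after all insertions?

Insert 837: h=4, slot 4 empty => index 4.
Insert 791: h=2, slot 2 empty => index 2.
Insert 631: h=2, h2=4, slot 2 occupied => index 1.
Insert 381: h=2, h2=2, slots 2,4,1 occupied => index 3.
Table: [-, 631, 791, 381, 837]

3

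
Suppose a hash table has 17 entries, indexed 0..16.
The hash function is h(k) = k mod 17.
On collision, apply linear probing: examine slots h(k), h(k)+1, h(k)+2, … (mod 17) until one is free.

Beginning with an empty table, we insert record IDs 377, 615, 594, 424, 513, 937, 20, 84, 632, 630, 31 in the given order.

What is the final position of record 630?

8

377: h=3 → slot 3
615: h=3, probe 3,4 → slot 4
594: h=16 → slot 16
424: h=16, probe 16,0 → slot 0
513: h=3, probe 3,4,5 → slot 5
937: h=2 → slot 2
20: h=3, probe 3,4,5,6 → slot 6
84: h=16, probe 16,0,1 → slot 1
632: h=3, probe 3,4,5,6,7 → slot 7
630: h=1, probe 1,2,3,4,5,6,7,8 → slot 8
31: h=14 → slot 14
Table: [424, 84, 937, 377, 615, 513, 20, 632, 630, ., ., ., ., ., 31, ., 594]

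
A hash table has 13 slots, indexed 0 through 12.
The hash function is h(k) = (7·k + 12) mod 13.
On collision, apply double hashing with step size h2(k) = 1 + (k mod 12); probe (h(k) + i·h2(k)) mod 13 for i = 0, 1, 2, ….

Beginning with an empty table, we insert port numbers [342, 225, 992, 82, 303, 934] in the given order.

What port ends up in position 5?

342 hashes to 1; slot 1 is free → place at 1.
225 hashes to 1, h2=10; 1 taken → place at 11.
992 hashes to 1, h2=9; 1 taken → place at 10.
82 hashes to 1, h2=11; 1 taken → place at 12.
303 hashes to 1, h2=4; 1 taken → place at 5.
934 hashes to 11, h2=11; 11 taken → place at 9.
Table: [_, 342, _, _, _, 303, _, _, _, 934, 992, 225, 82]

303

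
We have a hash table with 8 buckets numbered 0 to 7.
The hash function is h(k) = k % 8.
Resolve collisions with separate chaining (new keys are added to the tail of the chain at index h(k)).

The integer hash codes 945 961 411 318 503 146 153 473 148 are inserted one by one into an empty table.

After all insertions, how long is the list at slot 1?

4

Insert 945: h=1, bucket 1 empty -> new chain.
Insert 961: h=1, bucket 1 nonempty -> append to chain.
Insert 411: h=3, bucket 3 empty -> new chain.
Insert 318: h=6, bucket 6 empty -> new chain.
Insert 503: h=7, bucket 7 empty -> new chain.
Insert 146: h=2, bucket 2 empty -> new chain.
Insert 153: h=1, bucket 1 nonempty -> append to chain.
Insert 473: h=1, bucket 1 nonempty -> append to chain.
Insert 148: h=4, bucket 4 empty -> new chain.
Final buckets:
0: —
1: 945 -> 961 -> 153 -> 473
2: 146
3: 411
4: 148
5: —
6: 318
7: 503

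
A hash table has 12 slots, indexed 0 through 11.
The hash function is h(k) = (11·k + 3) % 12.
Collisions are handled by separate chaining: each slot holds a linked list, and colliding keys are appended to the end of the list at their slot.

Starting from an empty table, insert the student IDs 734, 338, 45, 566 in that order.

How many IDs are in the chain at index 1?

3

Insert 734: h=1, bucket 1 empty -> new chain.
Insert 338: h=1, bucket 1 nonempty -> append to chain.
Insert 45: h=6, bucket 6 empty -> new chain.
Insert 566: h=1, bucket 1 nonempty -> append to chain.
Final buckets:
0: -
1: 734 -> 338 -> 566
2: -
3: -
4: -
5: -
6: 45
7: -
8: -
9: -
10: -
11: -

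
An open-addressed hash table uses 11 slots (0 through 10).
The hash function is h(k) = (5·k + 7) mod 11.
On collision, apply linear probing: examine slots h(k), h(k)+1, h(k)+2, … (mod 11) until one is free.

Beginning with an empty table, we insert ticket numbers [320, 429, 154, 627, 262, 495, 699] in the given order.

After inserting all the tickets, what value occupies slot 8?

154

320 hashes to 1; slot 1 is free => place at 1.
429 hashes to 7; slot 7 is free => place at 7.
154 hashes to 7; 7 taken => place at 8.
627 hashes to 7; 7,8 taken => place at 9.
262 hashes to 8; 8,9 taken => place at 10.
495 hashes to 7; 7,8,9,10 taken => place at 0.
699 hashes to 4; slot 4 is free => place at 4.
Table: [495, 320, _, _, 699, _, _, 429, 154, 627, 262]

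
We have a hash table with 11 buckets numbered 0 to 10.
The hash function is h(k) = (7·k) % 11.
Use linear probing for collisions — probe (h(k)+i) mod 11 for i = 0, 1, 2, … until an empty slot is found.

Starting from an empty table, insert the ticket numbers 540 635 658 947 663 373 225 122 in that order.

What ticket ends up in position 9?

Insert 540: h=7, slot 7 empty -> index 7.
Insert 635: h=1, slot 1 empty -> index 1.
Insert 658: h=8, slot 8 empty -> index 8.
Insert 947: h=7, slots 7,8 occupied -> index 9.
Insert 663: h=10, slot 10 empty -> index 10.
Insert 373: h=4, slot 4 empty -> index 4.
Insert 225: h=2, slot 2 empty -> index 2.
Insert 122: h=7, slots 7,8,9,10 occupied -> index 0.
Table: [122, 635, 225, -, 373, -, -, 540, 658, 947, 663]

947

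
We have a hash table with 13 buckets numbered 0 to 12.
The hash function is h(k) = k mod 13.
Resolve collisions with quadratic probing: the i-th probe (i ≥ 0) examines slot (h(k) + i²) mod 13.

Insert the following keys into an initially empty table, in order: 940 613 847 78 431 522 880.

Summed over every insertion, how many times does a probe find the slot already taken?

6

940: h=4 => slot 4
613: h=2 => slot 2
847: h=2, probe 2,3 => slot 3
78: h=0 => slot 0
431: h=2, probe 2,3,6 => slot 6
522: h=2, probe 2,3,6,11 => slot 11
880: h=9 => slot 9
Table: [78, _, 613, 847, 940, _, 431, _, _, 880, _, 522, _]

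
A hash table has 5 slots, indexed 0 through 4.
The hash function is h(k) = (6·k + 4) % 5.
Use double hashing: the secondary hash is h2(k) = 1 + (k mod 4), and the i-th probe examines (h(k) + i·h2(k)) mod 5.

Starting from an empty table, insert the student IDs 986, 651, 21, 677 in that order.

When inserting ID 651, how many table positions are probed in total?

2

986: h=0 → slot 0
651: h=0, h2=4, probe 0,4 → slot 4
21: h=0, h2=2, probe 0,2 → slot 2
677: h=1 → slot 1
Table: [986, 677, 21, ∅, 651]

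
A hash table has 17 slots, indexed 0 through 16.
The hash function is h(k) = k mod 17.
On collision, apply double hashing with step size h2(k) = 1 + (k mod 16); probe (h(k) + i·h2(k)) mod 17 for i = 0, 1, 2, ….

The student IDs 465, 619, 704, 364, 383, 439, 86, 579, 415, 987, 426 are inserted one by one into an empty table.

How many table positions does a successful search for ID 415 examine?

Insert 465: h=6, slot 6 empty → index 6.
Insert 619: h=7, slot 7 empty → index 7.
Insert 704: h=7, h2=1, slot 7 occupied → index 8.
Insert 364: h=7, h2=13, slot 7 occupied → index 3.
Insert 383: h=9, slot 9 empty → index 9.
Insert 439: h=14, slot 14 empty → index 14.
Insert 86: h=1, slot 1 empty → index 1.
Insert 579: h=1, h2=4, slot 1 occupied → index 5.
Insert 415: h=7, h2=16, slots 7,6,5 occupied → index 4.
Insert 987: h=1, h2=12, slot 1 occupied → index 13.
Insert 426: h=1, h2=11, slot 1 occupied → index 12.
Table: [-, 86, -, 364, 415, 579, 465, 619, 704, 383, -, -, 426, 987, 439, -, -]
Lookup 415: h=7, h2=16, probe 7,6,5,4 → found at 4.

4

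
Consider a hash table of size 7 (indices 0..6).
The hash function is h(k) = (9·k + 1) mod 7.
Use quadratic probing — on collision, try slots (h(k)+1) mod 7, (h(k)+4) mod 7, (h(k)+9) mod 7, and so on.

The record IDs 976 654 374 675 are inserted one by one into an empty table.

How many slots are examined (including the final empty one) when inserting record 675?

4

976: h=0 => slot 0
654: h=0, probe 0,1 => slot 1
374: h=0, probe 0,1,4 => slot 4
675: h=0, probe 0,1,4,2 => slot 2
Table: [976, 654, 675, ., 374, ., .]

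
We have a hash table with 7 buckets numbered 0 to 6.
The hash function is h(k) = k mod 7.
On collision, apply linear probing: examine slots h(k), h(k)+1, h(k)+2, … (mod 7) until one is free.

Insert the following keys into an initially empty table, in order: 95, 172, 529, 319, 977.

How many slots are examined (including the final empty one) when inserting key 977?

95 hashes to 4; slot 4 is free => place at 4.
172 hashes to 4; 4 taken => place at 5.
529 hashes to 4; 4,5 taken => place at 6.
319 hashes to 4; 4,5,6 taken => place at 0.
977 hashes to 4; 4,5,6,0 taken => place at 1.
Table: [319, 977, ∅, ∅, 95, 172, 529]

5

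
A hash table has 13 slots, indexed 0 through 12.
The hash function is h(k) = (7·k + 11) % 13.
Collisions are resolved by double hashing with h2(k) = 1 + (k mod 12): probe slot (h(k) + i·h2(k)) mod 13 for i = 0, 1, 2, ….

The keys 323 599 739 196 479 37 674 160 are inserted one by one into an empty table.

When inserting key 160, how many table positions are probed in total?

5

323: h=10 => slot 10
599: h=5 => slot 5
739: h=10, h2=8, probe 10,5,0 => slot 0
196: h=5, h2=5, probe 5,10,2 => slot 2
479: h=10, h2=12, probe 10,9 => slot 9
37: h=10, h2=2, probe 10,12 => slot 12
674: h=10, h2=3, probe 10,0,3 => slot 3
160: h=0, h2=5, probe 0,5,10,2,7 => slot 7
Table: [739, -, 196, 674, -, 599, -, 160, -, 479, 323, -, 37]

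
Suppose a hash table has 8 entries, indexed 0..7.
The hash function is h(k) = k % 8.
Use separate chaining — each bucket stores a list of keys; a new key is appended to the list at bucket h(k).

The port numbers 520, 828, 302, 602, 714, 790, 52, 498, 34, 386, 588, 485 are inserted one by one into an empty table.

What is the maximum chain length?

5

Insert 520: h=0, bucket 0 empty → new chain.
Insert 828: h=4, bucket 4 empty → new chain.
Insert 302: h=6, bucket 6 empty → new chain.
Insert 602: h=2, bucket 2 empty → new chain.
Insert 714: h=2, bucket 2 nonempty → append to chain.
Insert 790: h=6, bucket 6 nonempty → append to chain.
Insert 52: h=4, bucket 4 nonempty → append to chain.
Insert 498: h=2, bucket 2 nonempty → append to chain.
Insert 34: h=2, bucket 2 nonempty → append to chain.
Insert 386: h=2, bucket 2 nonempty → append to chain.
Insert 588: h=4, bucket 4 nonempty → append to chain.
Insert 485: h=5, bucket 5 empty → new chain.
Final buckets:
0: 520
1: —
2: 602 -> 714 -> 498 -> 34 -> 386
3: —
4: 828 -> 52 -> 588
5: 485
6: 302 -> 790
7: —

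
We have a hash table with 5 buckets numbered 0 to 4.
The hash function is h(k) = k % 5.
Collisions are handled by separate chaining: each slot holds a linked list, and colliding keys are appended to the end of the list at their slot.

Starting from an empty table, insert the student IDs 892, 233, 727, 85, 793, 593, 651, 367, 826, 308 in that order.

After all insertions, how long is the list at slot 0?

892 → bucket 2
233 → bucket 3
727 → bucket 2 (collision)
85 → bucket 0
793 → bucket 3 (collision)
593 → bucket 3 (collision)
651 → bucket 1
367 → bucket 2 (collision)
826 → bucket 1 (collision)
308 → bucket 3 (collision)
Final buckets:
0: 85
1: 651 -> 826
2: 892 -> 727 -> 367
3: 233 -> 793 -> 593 -> 308
4: -

1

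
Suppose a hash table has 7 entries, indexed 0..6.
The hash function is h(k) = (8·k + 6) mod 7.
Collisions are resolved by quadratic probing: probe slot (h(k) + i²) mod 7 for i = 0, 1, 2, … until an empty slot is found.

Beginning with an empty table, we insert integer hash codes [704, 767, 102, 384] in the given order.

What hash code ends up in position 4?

704 hashes to 3; slot 3 is free => place at 3.
767 hashes to 3; 3 taken => place at 4.
102 hashes to 3; 3,4 taken => place at 0.
384 hashes to 5; slot 5 is free => place at 5.
Table: [102, -, -, 704, 767, 384, -]

767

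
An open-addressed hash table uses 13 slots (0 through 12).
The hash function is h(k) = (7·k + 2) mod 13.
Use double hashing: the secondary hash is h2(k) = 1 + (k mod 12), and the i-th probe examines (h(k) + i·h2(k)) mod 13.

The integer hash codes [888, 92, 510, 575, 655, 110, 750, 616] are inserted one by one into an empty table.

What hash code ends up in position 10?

510

Insert 888: h=4, slot 4 empty -> index 4.
Insert 92: h=9, slot 9 empty -> index 9.
Insert 510: h=10, slot 10 empty -> index 10.
Insert 575: h=10, h2=12, slots 10,9 occupied -> index 8.
Insert 655: h=11, slot 11 empty -> index 11.
Insert 110: h=5, slot 5 empty -> index 5.
Insert 750: h=0, slot 0 empty -> index 0.
Insert 616: h=11, h2=5, slot 11 occupied -> index 3.
Table: [750, ., ., 616, 888, 110, ., ., 575, 92, 510, 655, .]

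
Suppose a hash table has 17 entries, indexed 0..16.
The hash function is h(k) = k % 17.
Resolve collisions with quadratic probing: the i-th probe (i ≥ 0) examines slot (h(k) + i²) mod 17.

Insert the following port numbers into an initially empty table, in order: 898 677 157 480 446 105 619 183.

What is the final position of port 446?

Insert 898: h=14, slot 14 empty -> index 14.
Insert 677: h=14, slot 14 occupied -> index 15.
Insert 157: h=4, slot 4 empty -> index 4.
Insert 480: h=4, slot 4 occupied -> index 5.
Insert 446: h=4, slots 4,5 occupied -> index 8.
Insert 105: h=3, slot 3 empty -> index 3.
Insert 619: h=7, slot 7 empty -> index 7.
Insert 183: h=13, slot 13 empty -> index 13.
Table: [∅, ∅, ∅, 105, 157, 480, ∅, 619, 446, ∅, ∅, ∅, ∅, 183, 898, 677, ∅]

8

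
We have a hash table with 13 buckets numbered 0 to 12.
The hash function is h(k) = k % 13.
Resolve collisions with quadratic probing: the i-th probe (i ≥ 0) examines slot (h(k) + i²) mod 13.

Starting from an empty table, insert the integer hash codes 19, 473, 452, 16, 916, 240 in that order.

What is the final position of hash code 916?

7

19: h=6 -> slot 6
473: h=5 -> slot 5
452: h=10 -> slot 10
16: h=3 -> slot 3
916: h=6, probe 6,7 -> slot 7
240: h=6, probe 6,7,10,2 -> slot 2
Table: [., ., 240, 16, ., 473, 19, 916, ., ., 452, ., .]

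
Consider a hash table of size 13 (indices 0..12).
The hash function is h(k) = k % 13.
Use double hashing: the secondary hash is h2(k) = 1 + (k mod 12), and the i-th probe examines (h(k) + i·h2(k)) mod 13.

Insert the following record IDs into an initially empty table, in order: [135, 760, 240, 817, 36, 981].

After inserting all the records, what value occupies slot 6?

135 hashes to 5; slot 5 is free => place at 5.
760 hashes to 6; slot 6 is free => place at 6.
240 hashes to 6, h2=1; 6 taken => place at 7.
817 hashes to 11; slot 11 is free => place at 11.
36 hashes to 10; slot 10 is free => place at 10.
981 hashes to 6, h2=10; 6 taken => place at 3.
Table: [-, -, -, 981, -, 135, 760, 240, -, -, 36, 817, -]

760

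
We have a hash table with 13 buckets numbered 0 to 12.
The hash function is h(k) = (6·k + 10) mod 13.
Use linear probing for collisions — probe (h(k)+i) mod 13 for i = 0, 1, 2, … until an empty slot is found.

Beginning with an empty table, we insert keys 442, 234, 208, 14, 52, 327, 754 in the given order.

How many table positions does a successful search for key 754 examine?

Insert 442: h=10, slot 10 empty -> index 10.
Insert 234: h=10, slot 10 occupied -> index 11.
Insert 208: h=10, slots 10,11 occupied -> index 12.
Insert 14: h=3, slot 3 empty -> index 3.
Insert 52: h=10, slots 10,11,12 occupied -> index 0.
Insert 327: h=9, slot 9 empty -> index 9.
Insert 754: h=10, slots 10,11,12,0 occupied -> index 1.
Table: [52, 754, ., 14, ., ., ., ., ., 327, 442, 234, 208]
Lookup 754: h=10, probe 10,11,12,0,1 → found at 1.

5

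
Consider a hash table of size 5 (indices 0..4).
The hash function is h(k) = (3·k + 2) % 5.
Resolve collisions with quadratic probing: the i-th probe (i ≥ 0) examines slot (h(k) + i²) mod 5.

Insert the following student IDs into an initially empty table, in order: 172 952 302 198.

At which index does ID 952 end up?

4

Insert 172: h=3, slot 3 empty => index 3.
Insert 952: h=3, slot 3 occupied => index 4.
Insert 302: h=3, slots 3,4 occupied => index 2.
Insert 198: h=1, slot 1 empty => index 1.
Table: [_, 198, 302, 172, 952]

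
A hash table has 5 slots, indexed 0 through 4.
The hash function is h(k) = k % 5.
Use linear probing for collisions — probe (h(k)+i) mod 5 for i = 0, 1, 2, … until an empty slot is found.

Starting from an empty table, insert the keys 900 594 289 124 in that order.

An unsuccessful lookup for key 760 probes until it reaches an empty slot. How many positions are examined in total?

4

900: h=0 → slot 0
594: h=4 → slot 4
289: h=4, probe 4,0,1 → slot 1
124: h=4, probe 4,0,1,2 → slot 2
Table: [900, 289, 124, _, 594]
Lookup 760: h=0, probe 0,1,2,3 → slot 3 empty, not found.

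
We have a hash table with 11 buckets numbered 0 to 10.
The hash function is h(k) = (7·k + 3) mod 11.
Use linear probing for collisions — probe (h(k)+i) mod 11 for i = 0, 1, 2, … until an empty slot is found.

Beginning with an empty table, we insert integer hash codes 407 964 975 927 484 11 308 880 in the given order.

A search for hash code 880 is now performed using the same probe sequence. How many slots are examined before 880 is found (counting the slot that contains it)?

407: h=3 -> slot 3
964: h=8 -> slot 8
975: h=8, probe 8,9 -> slot 9
927: h=2 -> slot 2
484: h=3, probe 3,4 -> slot 4
11: h=3, probe 3,4,5 -> slot 5
308: h=3, probe 3,4,5,6 -> slot 6
880: h=3, probe 3,4,5,6,7 -> slot 7
Table: [., ., 927, 407, 484, 11, 308, 880, 964, 975, .]
Lookup 880: h=3, probe 3,4,5,6,7 → found at 7.

5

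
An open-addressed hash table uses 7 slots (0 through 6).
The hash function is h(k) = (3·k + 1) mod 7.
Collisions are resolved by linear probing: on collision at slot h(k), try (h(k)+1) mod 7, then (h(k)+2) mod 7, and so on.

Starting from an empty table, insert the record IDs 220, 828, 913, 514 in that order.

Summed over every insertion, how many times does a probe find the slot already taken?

Insert 220: h=3, slot 3 empty -> index 3.
Insert 828: h=0, slot 0 empty -> index 0.
Insert 913: h=3, slot 3 occupied -> index 4.
Insert 514: h=3, slots 3,4 occupied -> index 5.
Table: [828, —, —, 220, 913, 514, —]

3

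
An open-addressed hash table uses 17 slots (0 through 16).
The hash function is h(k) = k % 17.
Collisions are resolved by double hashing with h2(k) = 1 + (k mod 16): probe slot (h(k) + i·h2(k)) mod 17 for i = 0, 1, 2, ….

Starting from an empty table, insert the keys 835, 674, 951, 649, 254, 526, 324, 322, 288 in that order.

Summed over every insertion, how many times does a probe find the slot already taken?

835 hashes to 2; slot 2 is free → place at 2.
674 hashes to 11; slot 11 is free → place at 11.
951 hashes to 16; slot 16 is free → place at 16.
649 hashes to 3; slot 3 is free → place at 3.
254 hashes to 16, h2=15; 16 taken → place at 14.
526 hashes to 16, h2=15; 16,14 taken → place at 12.
324 hashes to 1; slot 1 is free → place at 1.
322 hashes to 16, h2=3; 16,2 taken → place at 5.
288 hashes to 16, h2=1; 16 taken → place at 0.
Table: [288, 324, 835, 649, _, 322, _, _, _, _, _, 674, 526, _, 254, _, 951]

6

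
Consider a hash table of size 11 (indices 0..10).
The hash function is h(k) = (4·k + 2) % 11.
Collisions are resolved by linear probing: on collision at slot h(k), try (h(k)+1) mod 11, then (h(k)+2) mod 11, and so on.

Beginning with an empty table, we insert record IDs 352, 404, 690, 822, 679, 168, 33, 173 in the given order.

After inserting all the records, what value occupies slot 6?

168

352: h=2 → slot 2
404: h=1 → slot 1
690: h=1, probe 1,2,3 → slot 3
822: h=1, probe 1,2,3,4 → slot 4
679: h=1, probe 1,2,3,4,5 → slot 5
168: h=3, probe 3,4,5,6 → slot 6
33: h=2, probe 2,3,4,5,6,7 → slot 7
173: h=1, probe 1,2,3,4,5,6,7,8 → slot 8
Table: [—, 404, 352, 690, 822, 679, 168, 33, 173, —, —]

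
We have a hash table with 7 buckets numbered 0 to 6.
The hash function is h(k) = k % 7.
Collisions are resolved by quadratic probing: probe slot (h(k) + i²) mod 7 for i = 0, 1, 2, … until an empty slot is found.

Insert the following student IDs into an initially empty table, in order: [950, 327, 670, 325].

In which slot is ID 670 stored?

2

950 hashes to 5; slot 5 is free => place at 5.
327 hashes to 5; 5 taken => place at 6.
670 hashes to 5; 5,6 taken => place at 2.
325 hashes to 3; slot 3 is free => place at 3.
Table: [—, —, 670, 325, —, 950, 327]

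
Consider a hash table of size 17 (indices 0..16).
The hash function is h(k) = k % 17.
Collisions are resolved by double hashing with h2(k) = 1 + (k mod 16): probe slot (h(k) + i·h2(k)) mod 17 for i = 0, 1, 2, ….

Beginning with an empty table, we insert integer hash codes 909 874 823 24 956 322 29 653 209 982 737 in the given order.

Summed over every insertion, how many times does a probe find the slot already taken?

909 hashes to 8; slot 8 is free → place at 8.
874 hashes to 7; slot 7 is free → place at 7.
823 hashes to 7, h2=8; 7 taken → place at 15.
24 hashes to 7, h2=9; 7 taken → place at 16.
956 hashes to 4; slot 4 is free → place at 4.
322 hashes to 16, h2=3; 16 taken → place at 2.
29 hashes to 12; slot 12 is free → place at 12.
653 hashes to 7, h2=14; 7,4 taken → place at 1.
209 hashes to 5; slot 5 is free → place at 5.
982 hashes to 13; slot 13 is free → place at 13.
737 hashes to 6; slot 6 is free → place at 6.
Table: [—, 653, 322, —, 956, 209, 737, 874, 909, —, —, —, 29, 982, —, 823, 24]

5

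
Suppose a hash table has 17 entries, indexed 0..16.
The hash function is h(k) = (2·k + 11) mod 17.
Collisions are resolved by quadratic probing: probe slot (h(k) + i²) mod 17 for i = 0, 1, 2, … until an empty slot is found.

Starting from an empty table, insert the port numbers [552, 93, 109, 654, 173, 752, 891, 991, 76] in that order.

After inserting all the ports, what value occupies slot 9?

552: h=10 → slot 10
93: h=10, probe 10,11 → slot 11
109: h=8 → slot 8
654: h=10, probe 10,11,14 → slot 14
173: h=0 → slot 0
752: h=2 → slot 2
891: h=8, probe 8,9 → slot 9
991: h=4 → slot 4
76: h=10, probe 10,11,14,2,9,1 → slot 1
Table: [173, 76, 752, _, 991, _, _, _, 109, 891, 552, 93, _, _, 654, _, _]

891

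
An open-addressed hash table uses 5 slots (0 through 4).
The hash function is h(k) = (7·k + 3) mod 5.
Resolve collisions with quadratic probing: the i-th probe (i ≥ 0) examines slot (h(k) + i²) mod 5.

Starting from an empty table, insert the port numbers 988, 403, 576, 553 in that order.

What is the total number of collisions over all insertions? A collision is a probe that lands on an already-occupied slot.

Insert 988: h=4, slot 4 empty => index 4.
Insert 403: h=4, slot 4 occupied => index 0.
Insert 576: h=0, slot 0 occupied => index 1.
Insert 553: h=4, slots 4,0 occupied => index 3.
Table: [403, 576, -, 553, 988]

4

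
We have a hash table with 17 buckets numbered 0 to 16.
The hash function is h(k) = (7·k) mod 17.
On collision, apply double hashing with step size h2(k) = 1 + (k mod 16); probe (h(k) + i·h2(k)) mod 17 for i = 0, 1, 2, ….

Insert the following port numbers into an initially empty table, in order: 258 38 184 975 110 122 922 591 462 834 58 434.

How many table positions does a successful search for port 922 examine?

Insert 258: h=4, slot 4 empty => index 4.
Insert 38: h=11, slot 11 empty => index 11.
Insert 184: h=13, slot 13 empty => index 13.
Insert 975: h=8, slot 8 empty => index 8.
Insert 110: h=5, slot 5 empty => index 5.
Insert 122: h=4, h2=11, slot 4 occupied => index 15.
Insert 922: h=11, h2=11, slots 11,5 occupied => index 16.
Insert 591: h=6, slot 6 empty => index 6.
Insert 462: h=4, h2=15, slot 4 occupied => index 2.
Insert 834: h=7, slot 7 empty => index 7.
Insert 58: h=15, h2=11, slot 15 occupied => index 9.
Insert 434: h=12, slot 12 empty => index 12.
Table: [—, —, 462, —, 258, 110, 591, 834, 975, 58, —, 38, 434, 184, —, 122, 922]
Lookup 922: h=11, h2=11, probe 11,5,16 → found at 16.

3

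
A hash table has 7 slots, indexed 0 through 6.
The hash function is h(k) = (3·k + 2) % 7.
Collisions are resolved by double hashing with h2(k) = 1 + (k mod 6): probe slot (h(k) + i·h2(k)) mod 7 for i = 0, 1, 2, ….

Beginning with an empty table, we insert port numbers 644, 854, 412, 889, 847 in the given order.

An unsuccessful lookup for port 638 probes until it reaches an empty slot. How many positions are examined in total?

4

Insert 644: h=2, slot 2 empty -> index 2.
Insert 854: h=2, h2=3, slot 2 occupied -> index 5.
Insert 412: h=6, slot 6 empty -> index 6.
Insert 889: h=2, h2=2, slot 2 occupied -> index 4.
Insert 847: h=2, h2=2, slots 2,4,6 occupied -> index 1.
Table: [., 847, 644, ., 889, 854, 412]
Lookup 638: h=5, h2=3, probe 5,1,4,0 → slot 0 empty, not found.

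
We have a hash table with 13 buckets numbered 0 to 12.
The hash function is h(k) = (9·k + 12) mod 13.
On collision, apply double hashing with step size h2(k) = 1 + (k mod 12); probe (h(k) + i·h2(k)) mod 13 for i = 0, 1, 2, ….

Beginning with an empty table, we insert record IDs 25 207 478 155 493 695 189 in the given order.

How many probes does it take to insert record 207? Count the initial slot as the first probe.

25: h=3 -> slot 3
207: h=3, h2=4, probe 3,7 -> slot 7
478: h=11 -> slot 11
155: h=3, h2=12, probe 3,2 -> slot 2
493: h=3, h2=2, probe 3,5 -> slot 5
695: h=1 -> slot 1
189: h=10 -> slot 10
Table: [., 695, 155, 25, ., 493, ., 207, ., ., 189, 478, .]

2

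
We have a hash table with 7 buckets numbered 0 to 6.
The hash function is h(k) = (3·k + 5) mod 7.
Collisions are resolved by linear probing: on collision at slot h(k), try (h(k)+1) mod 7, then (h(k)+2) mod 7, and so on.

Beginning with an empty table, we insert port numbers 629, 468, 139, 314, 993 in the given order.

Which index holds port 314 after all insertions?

629: h=2 => slot 2
468: h=2, probe 2,3 => slot 3
139: h=2, probe 2,3,4 => slot 4
314: h=2, probe 2,3,4,5 => slot 5
993: h=2, probe 2,3,4,5,6 => slot 6
Table: [-, -, 629, 468, 139, 314, 993]

5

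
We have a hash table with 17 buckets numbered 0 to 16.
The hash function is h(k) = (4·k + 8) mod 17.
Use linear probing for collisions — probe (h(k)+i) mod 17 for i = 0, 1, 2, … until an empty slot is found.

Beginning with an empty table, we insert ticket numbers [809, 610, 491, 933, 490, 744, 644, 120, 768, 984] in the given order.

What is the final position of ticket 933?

Insert 809: h=14, slot 14 empty => index 14.
Insert 610: h=0, slot 0 empty => index 0.
Insert 491: h=0, slot 0 occupied => index 1.
Insert 933: h=0, slots 0,1 occupied => index 2.
Insert 490: h=13, slot 13 empty => index 13.
Insert 744: h=9, slot 9 empty => index 9.
Insert 644: h=0, slots 0,1,2 occupied => index 3.
Insert 120: h=12, slot 12 empty => index 12.
Insert 768: h=3, slot 3 occupied => index 4.
Insert 984: h=0, slots 0,1,2,3,4 occupied => index 5.
Table: [610, 491, 933, 644, 768, 984, -, -, -, 744, -, -, 120, 490, 809, -, -]

2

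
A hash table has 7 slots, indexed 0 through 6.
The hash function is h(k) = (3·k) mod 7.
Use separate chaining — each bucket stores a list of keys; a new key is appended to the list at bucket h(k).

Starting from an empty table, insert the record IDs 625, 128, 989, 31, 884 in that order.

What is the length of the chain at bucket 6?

4

Insert 625: h=6, bucket 6 empty -> new chain.
Insert 128: h=6, bucket 6 nonempty -> append to chain.
Insert 989: h=6, bucket 6 nonempty -> append to chain.
Insert 31: h=2, bucket 2 empty -> new chain.
Insert 884: h=6, bucket 6 nonempty -> append to chain.
Final buckets:
0: —
1: —
2: 31
3: —
4: —
5: —
6: 625 -> 128 -> 989 -> 884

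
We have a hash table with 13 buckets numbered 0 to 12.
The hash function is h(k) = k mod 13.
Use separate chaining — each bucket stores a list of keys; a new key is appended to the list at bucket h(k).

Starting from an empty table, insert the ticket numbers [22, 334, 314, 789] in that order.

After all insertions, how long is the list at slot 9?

22 -> bucket 9
334 -> bucket 9 (collision)
314 -> bucket 2
789 -> bucket 9 (collision)
Final buckets:
0: ∅
1: ∅
2: 314
3: ∅
4: ∅
5: ∅
6: ∅
7: ∅
8: ∅
9: 22 -> 334 -> 789
10: ∅
11: ∅
12: ∅

3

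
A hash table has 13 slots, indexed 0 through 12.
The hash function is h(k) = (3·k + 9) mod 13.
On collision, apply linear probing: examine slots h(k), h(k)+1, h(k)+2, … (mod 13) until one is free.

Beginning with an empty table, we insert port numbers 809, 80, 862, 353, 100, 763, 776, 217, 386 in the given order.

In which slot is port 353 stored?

809: h=5 → slot 5
80: h=2 → slot 2
862: h=8 → slot 8
353: h=2, probe 2,3 → slot 3
100: h=10 → slot 10
763: h=10, probe 10,11 → slot 11
776: h=10, probe 10,11,12 → slot 12
217: h=10, probe 10,11,12,0 → slot 0
386: h=10, probe 10,11,12,0,1 → slot 1
Table: [217, 386, 80, 353, —, 809, —, —, 862, —, 100, 763, 776]

3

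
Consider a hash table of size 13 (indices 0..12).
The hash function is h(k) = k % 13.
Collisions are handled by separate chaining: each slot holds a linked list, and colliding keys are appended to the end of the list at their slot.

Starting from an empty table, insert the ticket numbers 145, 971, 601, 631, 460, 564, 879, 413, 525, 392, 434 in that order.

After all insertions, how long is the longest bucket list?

Insert 145: h=2, bucket 2 empty -> new chain.
Insert 971: h=9, bucket 9 empty -> new chain.
Insert 601: h=3, bucket 3 empty -> new chain.
Insert 631: h=7, bucket 7 empty -> new chain.
Insert 460: h=5, bucket 5 empty -> new chain.
Insert 564: h=5, bucket 5 nonempty -> append to chain.
Insert 879: h=8, bucket 8 empty -> new chain.
Insert 413: h=10, bucket 10 empty -> new chain.
Insert 525: h=5, bucket 5 nonempty -> append to chain.
Insert 392: h=2, bucket 2 nonempty -> append to chain.
Insert 434: h=5, bucket 5 nonempty -> append to chain.
Final buckets:
0: ∅
1: ∅
2: 145 -> 392
3: 601
4: ∅
5: 460 -> 564 -> 525 -> 434
6: ∅
7: 631
8: 879
9: 971
10: 413
11: ∅
12: ∅

4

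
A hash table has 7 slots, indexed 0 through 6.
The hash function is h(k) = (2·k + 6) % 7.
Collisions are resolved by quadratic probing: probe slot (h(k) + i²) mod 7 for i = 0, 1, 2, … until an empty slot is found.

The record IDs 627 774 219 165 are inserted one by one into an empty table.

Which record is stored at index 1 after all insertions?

774

627 hashes to 0; slot 0 is free => place at 0.
774 hashes to 0; 0 taken => place at 1.
219 hashes to 3; slot 3 is free => place at 3.
165 hashes to 0; 0,1 taken => place at 4.
Table: [627, 774, ∅, 219, 165, ∅, ∅]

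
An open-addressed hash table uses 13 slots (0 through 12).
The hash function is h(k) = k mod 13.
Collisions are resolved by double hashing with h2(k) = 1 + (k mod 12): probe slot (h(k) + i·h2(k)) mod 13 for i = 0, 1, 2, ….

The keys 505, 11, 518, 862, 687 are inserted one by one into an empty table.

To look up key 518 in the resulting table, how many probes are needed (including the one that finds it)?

2

Insert 505: h=11, slot 11 empty → index 11.
Insert 11: h=11, h2=12, slot 11 occupied → index 10.
Insert 518: h=11, h2=3, slot 11 occupied → index 1.
Insert 862: h=4, slot 4 empty → index 4.
Insert 687: h=11, h2=4, slot 11 occupied → index 2.
Table: [., 518, 687, ., 862, ., ., ., ., ., 11, 505, .]
Lookup 518: h=11, h2=3, probe 11,1 → found at 1.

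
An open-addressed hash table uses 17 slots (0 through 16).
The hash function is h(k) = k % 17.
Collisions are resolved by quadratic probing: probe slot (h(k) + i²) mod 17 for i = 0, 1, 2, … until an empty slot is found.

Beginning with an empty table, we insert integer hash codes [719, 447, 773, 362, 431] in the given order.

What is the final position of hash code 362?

719: h=5 => slot 5
447: h=5, probe 5,6 => slot 6
773: h=8 => slot 8
362: h=5, probe 5,6,9 => slot 9
431: h=6, probe 6,7 => slot 7
Table: [∅, ∅, ∅, ∅, ∅, 719, 447, 431, 773, 362, ∅, ∅, ∅, ∅, ∅, ∅, ∅]

9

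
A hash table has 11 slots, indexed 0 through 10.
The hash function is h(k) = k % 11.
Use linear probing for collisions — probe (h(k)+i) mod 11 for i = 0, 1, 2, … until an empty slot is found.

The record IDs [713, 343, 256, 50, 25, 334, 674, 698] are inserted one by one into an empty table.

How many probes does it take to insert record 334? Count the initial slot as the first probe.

2

Insert 713: h=9, slot 9 empty -> index 9.
Insert 343: h=2, slot 2 empty -> index 2.
Insert 256: h=3, slot 3 empty -> index 3.
Insert 50: h=6, slot 6 empty -> index 6.
Insert 25: h=3, slot 3 occupied -> index 4.
Insert 334: h=4, slot 4 occupied -> index 5.
Insert 674: h=3, slots 3,4,5,6 occupied -> index 7.
Insert 698: h=5, slots 5,6,7 occupied -> index 8.
Table: [-, -, 343, 256, 25, 334, 50, 674, 698, 713, -]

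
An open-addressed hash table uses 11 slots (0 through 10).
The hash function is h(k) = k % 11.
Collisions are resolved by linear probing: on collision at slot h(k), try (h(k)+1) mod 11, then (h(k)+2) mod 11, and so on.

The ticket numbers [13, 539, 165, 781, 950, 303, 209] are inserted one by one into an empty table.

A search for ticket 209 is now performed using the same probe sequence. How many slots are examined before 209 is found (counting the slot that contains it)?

Insert 13: h=2, slot 2 empty => index 2.
Insert 539: h=0, slot 0 empty => index 0.
Insert 165: h=0, slot 0 occupied => index 1.
Insert 781: h=0, slots 0,1,2 occupied => index 3.
Insert 950: h=4, slot 4 empty => index 4.
Insert 303: h=6, slot 6 empty => index 6.
Insert 209: h=0, slots 0,1,2,3,4 occupied => index 5.
Table: [539, 165, 13, 781, 950, 209, 303, _, _, _, _]
Lookup 209: h=0, probe 0,1,2,3,4,5 → found at 5.

6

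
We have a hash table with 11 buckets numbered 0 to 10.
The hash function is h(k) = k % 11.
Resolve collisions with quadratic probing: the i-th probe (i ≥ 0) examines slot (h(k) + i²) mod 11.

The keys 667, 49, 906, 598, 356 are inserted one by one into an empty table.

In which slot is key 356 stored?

2

667: h=7 -> slot 7
49: h=5 -> slot 5
906: h=4 -> slot 4
598: h=4, probe 4,5,8 -> slot 8
356: h=4, probe 4,5,8,2 -> slot 2
Table: [∅, ∅, 356, ∅, 906, 49, ∅, 667, 598, ∅, ∅]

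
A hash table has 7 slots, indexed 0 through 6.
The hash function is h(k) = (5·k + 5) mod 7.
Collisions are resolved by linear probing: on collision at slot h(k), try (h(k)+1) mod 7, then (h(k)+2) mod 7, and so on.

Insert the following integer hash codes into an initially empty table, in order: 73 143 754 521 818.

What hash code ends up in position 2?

73: h=6 => slot 6
143: h=6, probe 6,0 => slot 0
754: h=2 => slot 2
521: h=6, probe 6,0,1 => slot 1
818: h=0, probe 0,1,2,3 => slot 3
Table: [143, 521, 754, 818, ∅, ∅, 73]

754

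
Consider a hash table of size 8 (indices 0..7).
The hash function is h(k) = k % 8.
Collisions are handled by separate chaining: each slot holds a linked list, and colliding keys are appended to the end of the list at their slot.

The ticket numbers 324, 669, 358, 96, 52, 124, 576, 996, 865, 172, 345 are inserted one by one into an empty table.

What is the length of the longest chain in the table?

5

Insert 324: h=4, bucket 4 empty -> new chain.
Insert 669: h=5, bucket 5 empty -> new chain.
Insert 358: h=6, bucket 6 empty -> new chain.
Insert 96: h=0, bucket 0 empty -> new chain.
Insert 52: h=4, bucket 4 nonempty -> append to chain.
Insert 124: h=4, bucket 4 nonempty -> append to chain.
Insert 576: h=0, bucket 0 nonempty -> append to chain.
Insert 996: h=4, bucket 4 nonempty -> append to chain.
Insert 865: h=1, bucket 1 empty -> new chain.
Insert 172: h=4, bucket 4 nonempty -> append to chain.
Insert 345: h=1, bucket 1 nonempty -> append to chain.
Final buckets:
0: 96 -> 576
1: 865 -> 345
2: ∅
3: ∅
4: 324 -> 52 -> 124 -> 996 -> 172
5: 669
6: 358
7: ∅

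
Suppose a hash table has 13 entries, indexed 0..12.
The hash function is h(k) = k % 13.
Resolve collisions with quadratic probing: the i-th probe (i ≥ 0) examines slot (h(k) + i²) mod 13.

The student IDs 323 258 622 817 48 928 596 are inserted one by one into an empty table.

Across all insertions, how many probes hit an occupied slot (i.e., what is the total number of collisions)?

323 hashes to 11; slot 11 is free => place at 11.
258 hashes to 11; 11 taken => place at 12.
622 hashes to 11; 11,12 taken => place at 2.
817 hashes to 11; 11,12,2 taken => place at 7.
48 hashes to 9; slot 9 is free => place at 9.
928 hashes to 5; slot 5 is free => place at 5.
596 hashes to 11; 11,12,2,7 taken => place at 1.
Table: [—, 596, 622, —, —, 928, —, 817, —, 48, —, 323, 258]

10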